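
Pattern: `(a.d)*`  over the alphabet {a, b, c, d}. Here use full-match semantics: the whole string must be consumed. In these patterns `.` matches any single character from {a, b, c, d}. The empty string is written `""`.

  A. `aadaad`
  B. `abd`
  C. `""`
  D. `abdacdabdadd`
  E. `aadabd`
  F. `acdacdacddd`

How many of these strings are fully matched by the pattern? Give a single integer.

A → match
B → match
C → match
D → match
E → match
F → no match
Total matched: 5

5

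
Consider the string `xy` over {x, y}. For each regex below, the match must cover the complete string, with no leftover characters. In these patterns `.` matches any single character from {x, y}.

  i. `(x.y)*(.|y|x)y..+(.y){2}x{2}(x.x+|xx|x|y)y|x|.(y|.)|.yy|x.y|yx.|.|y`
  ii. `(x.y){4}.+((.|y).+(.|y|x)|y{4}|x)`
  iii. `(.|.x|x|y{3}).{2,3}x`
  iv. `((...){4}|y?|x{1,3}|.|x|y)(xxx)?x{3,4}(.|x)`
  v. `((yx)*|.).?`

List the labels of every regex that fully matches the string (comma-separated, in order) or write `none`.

i → match
ii → no match
iii → no match — must end with `x`
iv → no match
v → match

i, v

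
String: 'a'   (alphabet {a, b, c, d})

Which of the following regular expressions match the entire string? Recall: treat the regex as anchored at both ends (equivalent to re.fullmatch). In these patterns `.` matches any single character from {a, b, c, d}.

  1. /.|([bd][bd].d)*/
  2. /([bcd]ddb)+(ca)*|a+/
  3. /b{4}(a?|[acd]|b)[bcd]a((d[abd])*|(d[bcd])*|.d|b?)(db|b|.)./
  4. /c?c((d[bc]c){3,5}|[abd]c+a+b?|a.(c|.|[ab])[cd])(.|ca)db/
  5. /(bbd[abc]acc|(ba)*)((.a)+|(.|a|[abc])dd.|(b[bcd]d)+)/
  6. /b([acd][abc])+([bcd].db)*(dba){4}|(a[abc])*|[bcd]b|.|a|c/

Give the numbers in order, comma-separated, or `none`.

1, 2, 6

1 → match
2 → match
3 → no match — must start with 'b'
4 → no match — must end with 'db'
5 → no match
6 → match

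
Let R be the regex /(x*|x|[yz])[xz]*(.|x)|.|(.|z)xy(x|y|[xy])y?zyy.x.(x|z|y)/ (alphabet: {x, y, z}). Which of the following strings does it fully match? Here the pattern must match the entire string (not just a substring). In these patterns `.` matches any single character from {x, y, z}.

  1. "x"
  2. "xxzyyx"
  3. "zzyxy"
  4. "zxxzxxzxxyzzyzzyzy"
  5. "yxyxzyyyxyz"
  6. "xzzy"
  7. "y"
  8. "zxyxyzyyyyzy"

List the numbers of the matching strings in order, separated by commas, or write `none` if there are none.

1. "x" → match
2. "xxzyyx" → no match
3. "zzyxy" → no match
4 → no match
5. "yxyxzyyyxyz" → match
6. "xzzy" → match
7. "y" → match
8. "zxyxyzyyyyzy" → no match

1, 5, 6, 7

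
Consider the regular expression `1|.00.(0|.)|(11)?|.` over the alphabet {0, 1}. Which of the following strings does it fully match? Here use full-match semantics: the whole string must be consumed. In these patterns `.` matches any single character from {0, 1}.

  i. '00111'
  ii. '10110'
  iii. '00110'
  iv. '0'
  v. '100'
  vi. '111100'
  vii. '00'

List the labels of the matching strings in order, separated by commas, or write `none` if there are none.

iv

i → no match
ii → no match
iii → no match
iv → match
v → no match
vi → no match
vii → no match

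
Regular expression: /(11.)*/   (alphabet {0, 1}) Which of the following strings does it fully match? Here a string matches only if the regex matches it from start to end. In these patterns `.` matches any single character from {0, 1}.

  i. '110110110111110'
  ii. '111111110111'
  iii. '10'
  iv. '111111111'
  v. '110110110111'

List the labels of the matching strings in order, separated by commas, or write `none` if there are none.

i, ii, iv, v

i → match
ii. '111111110111' → match
iii. '10' → no match
iv. '111111111' → match
v. '110110110111' → match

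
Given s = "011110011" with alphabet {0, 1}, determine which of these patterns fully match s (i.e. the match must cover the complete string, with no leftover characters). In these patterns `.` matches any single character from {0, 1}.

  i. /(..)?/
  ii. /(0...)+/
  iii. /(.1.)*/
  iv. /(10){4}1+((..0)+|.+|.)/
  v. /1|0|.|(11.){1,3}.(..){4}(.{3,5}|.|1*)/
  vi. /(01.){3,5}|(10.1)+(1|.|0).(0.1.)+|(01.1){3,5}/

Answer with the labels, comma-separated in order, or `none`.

i → no match
ii → no match
iii → match
iv → no match — must start with "10"
v → no match
vi → no match

iii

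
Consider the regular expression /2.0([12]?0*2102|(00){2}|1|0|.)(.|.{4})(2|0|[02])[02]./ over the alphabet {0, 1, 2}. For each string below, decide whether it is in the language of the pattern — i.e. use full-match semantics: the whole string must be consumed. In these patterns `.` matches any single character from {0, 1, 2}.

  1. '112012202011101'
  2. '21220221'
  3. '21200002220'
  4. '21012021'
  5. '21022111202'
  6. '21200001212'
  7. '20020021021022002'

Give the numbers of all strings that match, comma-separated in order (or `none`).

1 → no match — must start with '2'
2. '21220221' → no match
3. '21200002220' → no match
4. '21012021' → match
5. '21022111202' → match
6. '21200001212' → no match
7 → match

4, 5, 7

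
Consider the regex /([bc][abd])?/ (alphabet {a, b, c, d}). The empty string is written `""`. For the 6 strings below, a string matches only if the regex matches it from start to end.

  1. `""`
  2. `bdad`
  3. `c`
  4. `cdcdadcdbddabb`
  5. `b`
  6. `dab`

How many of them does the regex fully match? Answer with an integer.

1 → match
2 → no match
3 → no match
4 → no match
5 → no match
6 → no match
Total matched: 1

1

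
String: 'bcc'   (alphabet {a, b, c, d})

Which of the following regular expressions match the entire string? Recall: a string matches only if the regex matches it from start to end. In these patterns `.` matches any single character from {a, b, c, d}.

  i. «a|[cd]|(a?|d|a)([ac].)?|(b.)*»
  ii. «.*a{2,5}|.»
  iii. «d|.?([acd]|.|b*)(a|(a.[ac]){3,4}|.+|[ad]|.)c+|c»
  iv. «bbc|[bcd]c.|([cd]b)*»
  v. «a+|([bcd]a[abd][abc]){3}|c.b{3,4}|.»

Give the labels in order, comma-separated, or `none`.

iii, iv

i → no match
ii → no match
iii → match
iv → match
v → no match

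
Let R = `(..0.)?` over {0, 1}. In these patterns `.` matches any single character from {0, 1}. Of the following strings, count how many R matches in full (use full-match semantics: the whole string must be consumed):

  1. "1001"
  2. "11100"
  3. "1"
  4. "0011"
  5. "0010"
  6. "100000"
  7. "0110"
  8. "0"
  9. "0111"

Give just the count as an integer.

1. "1001" → match
2. "11100" → no match
3. "1" → no match
4. "0011" → no match
5. "0010" → no match
6. "100000" → no match
7. "0110" → no match
8. "0" → no match
9. "0111" → no match
Total matched: 1

1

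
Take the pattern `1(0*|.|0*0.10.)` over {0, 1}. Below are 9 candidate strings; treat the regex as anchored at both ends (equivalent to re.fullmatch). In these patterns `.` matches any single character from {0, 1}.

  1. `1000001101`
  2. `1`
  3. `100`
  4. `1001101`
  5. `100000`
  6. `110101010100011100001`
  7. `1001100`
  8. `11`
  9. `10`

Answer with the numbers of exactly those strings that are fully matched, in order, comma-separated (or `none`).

1 → match
2 → match
3 → match
4 → match
5 → match
6 → no match
7 → match
8 → match
9 → match

1, 2, 3, 4, 5, 7, 8, 9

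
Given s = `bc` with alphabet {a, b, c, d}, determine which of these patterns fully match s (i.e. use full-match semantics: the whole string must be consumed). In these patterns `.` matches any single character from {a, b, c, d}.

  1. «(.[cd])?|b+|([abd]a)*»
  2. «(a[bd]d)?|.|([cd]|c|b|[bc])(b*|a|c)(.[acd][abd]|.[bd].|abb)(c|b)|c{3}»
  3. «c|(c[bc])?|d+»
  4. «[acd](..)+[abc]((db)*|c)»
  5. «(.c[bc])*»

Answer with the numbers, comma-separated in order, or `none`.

1 → match
2 → no match
3 → no match
4 → no match
5 → no match

1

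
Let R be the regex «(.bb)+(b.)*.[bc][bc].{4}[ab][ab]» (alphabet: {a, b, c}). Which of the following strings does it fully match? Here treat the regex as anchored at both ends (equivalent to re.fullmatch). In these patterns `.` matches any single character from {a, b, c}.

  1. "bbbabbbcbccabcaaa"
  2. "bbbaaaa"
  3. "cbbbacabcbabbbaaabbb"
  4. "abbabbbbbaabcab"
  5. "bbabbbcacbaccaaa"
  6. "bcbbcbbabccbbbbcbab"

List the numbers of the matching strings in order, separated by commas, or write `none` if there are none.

1, 4

1 → match
2 → no match
3 → no match
4 → match
5 → no match
6 → no match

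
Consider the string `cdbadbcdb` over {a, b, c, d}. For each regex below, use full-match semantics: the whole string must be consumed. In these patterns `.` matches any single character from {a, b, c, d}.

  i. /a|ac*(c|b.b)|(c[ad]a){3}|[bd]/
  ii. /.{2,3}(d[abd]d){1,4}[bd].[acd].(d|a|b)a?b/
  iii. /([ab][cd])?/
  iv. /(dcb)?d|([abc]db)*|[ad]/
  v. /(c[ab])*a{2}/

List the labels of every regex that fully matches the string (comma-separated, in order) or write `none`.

iv

i → no match
ii → no match
iii → no match
iv → match
v → no match — must end with `a`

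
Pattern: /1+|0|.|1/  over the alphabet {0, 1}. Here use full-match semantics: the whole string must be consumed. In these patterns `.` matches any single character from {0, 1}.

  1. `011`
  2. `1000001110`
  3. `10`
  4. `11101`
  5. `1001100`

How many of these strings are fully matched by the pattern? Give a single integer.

1 → no match
2 → no match
3 → no match
4 → no match
5 → no match
Total matched: 0

0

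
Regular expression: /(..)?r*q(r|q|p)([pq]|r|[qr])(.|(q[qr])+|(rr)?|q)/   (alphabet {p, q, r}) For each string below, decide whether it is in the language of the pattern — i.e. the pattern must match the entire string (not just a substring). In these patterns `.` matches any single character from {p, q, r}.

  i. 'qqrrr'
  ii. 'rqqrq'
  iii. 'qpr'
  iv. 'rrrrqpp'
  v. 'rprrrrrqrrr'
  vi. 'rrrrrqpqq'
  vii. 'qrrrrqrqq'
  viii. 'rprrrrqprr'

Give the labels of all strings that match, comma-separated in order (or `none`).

i → match
ii → match
iii → match
iv → match
v → match
vi → match
vii → match
viii → match

i, ii, iii, iv, v, vi, vii, viii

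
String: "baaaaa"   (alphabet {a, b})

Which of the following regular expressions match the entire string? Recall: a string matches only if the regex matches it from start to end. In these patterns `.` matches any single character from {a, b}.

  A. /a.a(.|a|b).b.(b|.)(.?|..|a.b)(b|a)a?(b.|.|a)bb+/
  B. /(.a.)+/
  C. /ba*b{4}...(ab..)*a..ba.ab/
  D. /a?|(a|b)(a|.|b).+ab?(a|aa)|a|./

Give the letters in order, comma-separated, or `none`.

B, D

A → no match — must start with "a"
B → match
C → no match — must end with "ab"
D → match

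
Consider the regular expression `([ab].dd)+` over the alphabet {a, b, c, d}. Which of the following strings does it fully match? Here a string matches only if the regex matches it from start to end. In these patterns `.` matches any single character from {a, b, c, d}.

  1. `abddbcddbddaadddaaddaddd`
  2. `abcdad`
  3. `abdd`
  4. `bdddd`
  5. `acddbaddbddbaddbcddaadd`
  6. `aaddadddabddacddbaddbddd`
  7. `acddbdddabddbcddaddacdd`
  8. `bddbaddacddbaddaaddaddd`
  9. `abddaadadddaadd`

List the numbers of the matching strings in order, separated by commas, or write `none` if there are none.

3, 6

1 → no match
2. `abcdad` → no match — must end with `dd`
3. `abdd` → match
4. `bdddd` → no match
5 → no match
6 → match
7 → no match
8 → no match
9 → no match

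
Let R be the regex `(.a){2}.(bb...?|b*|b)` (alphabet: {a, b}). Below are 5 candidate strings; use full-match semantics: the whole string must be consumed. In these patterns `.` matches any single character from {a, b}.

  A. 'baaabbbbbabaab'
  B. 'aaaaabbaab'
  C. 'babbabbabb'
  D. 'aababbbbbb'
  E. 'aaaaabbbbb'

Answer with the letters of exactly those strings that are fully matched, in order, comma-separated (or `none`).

B, D, E

A → no match
B → match
C → no match
D → match
E → match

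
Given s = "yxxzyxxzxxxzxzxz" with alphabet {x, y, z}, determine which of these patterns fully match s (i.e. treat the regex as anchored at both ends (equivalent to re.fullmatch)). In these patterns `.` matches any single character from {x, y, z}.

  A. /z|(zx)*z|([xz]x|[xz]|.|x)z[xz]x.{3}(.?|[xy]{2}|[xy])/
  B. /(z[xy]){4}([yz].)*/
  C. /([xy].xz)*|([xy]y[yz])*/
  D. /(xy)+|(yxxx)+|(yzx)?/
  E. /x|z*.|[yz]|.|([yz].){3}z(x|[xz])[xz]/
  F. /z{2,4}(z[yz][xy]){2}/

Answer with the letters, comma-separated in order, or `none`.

A → no match
B → no match — must start with "z"
C → match
D → no match
E → no match
F → no match — must start with "z"

C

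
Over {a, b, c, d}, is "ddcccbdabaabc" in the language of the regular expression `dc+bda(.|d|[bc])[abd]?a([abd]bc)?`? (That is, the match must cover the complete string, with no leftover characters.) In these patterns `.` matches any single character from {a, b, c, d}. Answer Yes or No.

No

Every match must start with "dc", but "ddcccbdabaabc" does not.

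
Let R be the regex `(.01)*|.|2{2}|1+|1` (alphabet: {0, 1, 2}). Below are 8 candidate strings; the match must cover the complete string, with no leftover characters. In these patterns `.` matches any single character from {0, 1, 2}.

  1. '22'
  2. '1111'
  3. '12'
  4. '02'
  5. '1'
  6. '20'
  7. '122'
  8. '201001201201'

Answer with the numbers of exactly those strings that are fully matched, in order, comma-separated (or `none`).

1, 2, 5, 8

1 → match
2 → match
3 → no match
4 → no match
5 → match
6 → no match
7 → no match
8 → match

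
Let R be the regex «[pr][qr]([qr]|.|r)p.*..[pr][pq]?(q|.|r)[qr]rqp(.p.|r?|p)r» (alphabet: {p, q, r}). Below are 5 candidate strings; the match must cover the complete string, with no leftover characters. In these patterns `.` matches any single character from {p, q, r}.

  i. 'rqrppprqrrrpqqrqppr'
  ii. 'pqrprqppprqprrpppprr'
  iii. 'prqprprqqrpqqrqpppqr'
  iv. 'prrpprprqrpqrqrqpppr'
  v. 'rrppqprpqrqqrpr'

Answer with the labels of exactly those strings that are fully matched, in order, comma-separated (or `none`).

i, iii

i → match
ii → no match
iii → match
iv → no match
v → no match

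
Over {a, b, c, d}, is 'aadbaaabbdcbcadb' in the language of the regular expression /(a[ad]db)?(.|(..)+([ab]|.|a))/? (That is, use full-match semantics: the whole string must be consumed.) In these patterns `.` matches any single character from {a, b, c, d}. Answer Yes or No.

No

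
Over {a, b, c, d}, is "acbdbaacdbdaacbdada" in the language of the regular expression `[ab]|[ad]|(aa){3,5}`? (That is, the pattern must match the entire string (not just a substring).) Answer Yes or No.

No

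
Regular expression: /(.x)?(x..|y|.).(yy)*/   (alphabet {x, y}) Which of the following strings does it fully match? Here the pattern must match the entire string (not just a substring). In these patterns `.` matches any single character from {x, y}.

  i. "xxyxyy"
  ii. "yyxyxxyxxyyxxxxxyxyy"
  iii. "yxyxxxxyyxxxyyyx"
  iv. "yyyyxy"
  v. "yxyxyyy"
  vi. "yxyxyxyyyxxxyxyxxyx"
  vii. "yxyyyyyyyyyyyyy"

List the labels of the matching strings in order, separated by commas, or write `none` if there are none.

i

i. "xxyxyy" → match
ii → no match
iii → no match
iv. "yyyyxy" → no match
v. "yxyxyyy" → no match
vi → no match
vii → no match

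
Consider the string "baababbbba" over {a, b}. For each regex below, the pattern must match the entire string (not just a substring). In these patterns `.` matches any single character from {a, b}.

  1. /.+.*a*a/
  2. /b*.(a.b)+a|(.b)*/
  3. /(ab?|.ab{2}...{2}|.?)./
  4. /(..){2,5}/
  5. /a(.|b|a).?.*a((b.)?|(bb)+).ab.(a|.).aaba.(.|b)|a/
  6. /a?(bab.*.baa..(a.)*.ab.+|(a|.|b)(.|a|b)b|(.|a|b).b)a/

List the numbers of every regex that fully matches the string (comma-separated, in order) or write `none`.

1 → match
2 → no match
3 → no match
4 → match
5 → no match — must start with "a"
6 → no match

1, 4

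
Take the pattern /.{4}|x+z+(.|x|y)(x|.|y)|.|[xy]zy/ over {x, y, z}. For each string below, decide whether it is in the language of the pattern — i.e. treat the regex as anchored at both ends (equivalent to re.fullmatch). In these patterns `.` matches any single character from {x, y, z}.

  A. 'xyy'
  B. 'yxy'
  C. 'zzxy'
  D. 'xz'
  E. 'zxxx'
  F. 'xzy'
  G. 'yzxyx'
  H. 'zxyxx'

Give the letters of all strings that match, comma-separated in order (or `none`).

C, E, F

A. 'xyy' → no match
B. 'yxy' → no match
C. 'zzxy' → match
D. 'xz' → no match
E. 'zxxx' → match
F. 'xzy' → match
G. 'yzxyx' → no match
H. 'zxyxx' → no match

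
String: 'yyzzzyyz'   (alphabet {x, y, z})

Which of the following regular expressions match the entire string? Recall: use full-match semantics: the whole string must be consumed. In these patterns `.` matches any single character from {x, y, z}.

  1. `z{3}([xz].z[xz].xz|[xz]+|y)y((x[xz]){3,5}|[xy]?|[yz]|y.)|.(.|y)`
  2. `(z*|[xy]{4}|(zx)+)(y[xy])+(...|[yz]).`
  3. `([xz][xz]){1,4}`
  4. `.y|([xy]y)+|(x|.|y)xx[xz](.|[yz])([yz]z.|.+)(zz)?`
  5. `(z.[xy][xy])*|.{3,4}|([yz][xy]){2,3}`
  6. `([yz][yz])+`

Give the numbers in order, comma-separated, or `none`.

6

1 → no match
2 → no match
3 → no match
4 → no match
5 → no match
6 → match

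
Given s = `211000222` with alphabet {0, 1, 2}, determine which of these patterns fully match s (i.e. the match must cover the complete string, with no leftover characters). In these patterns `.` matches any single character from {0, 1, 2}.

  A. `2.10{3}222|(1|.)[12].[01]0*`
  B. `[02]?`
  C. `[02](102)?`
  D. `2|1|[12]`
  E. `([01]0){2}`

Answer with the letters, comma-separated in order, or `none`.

A

A → match
B → no match
C → no match
D → no match
E → no match — must end with `0`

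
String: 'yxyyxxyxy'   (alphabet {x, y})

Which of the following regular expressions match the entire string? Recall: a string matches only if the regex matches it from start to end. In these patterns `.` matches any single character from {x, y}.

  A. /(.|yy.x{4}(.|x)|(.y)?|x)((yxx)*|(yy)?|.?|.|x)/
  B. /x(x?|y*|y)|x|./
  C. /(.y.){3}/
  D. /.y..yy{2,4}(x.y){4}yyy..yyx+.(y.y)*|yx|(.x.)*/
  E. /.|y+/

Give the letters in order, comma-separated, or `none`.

D

A → no match
B → no match
C → no match
D → match
E → no match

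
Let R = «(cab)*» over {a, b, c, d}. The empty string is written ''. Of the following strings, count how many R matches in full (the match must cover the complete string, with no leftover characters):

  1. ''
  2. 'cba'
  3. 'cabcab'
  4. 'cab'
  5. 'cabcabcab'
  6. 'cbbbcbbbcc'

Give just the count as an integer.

4

1 → match
2 → no match
3 → match
4 → match
5 → match
6 → no match
Total matched: 4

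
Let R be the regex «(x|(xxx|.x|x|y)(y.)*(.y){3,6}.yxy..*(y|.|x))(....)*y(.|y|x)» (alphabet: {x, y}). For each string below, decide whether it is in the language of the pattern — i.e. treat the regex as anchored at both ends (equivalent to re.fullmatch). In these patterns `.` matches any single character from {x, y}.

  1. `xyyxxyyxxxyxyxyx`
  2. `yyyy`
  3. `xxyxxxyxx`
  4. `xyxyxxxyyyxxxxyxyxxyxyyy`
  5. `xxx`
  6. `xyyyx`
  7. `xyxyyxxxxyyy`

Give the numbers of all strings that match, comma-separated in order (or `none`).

1 → no match
2. `yyyy` → no match
3. `xxyxxxyxx` → no match
4 → no match
5. `xxx` → no match
6. `xyyyx` → no match
7. `xyxyyxxxxyyy` → no match

none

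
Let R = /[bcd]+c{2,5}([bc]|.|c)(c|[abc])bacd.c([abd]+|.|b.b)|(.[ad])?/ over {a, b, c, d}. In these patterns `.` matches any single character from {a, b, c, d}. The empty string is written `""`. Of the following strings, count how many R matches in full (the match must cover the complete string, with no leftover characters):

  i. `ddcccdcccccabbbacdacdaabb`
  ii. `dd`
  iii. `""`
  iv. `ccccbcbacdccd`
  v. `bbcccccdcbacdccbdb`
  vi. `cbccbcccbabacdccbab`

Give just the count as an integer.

5

i → no match
ii → match
iii → match
iv → match
v → match
vi → match
Total matched: 5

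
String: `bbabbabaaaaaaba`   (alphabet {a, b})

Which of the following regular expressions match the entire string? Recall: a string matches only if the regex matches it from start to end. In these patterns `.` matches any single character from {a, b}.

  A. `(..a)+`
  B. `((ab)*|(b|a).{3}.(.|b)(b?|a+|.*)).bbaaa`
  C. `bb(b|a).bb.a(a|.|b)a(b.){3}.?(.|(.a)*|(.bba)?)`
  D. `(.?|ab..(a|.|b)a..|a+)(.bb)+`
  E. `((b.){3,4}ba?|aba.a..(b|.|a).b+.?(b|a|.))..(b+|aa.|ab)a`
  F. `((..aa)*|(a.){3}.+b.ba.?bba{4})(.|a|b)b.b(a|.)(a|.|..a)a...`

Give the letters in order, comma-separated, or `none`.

A

A → match
B → no match — must end with `bbaaa`
C → no match
D → no match — must end with `bb`
E → no match
F → no match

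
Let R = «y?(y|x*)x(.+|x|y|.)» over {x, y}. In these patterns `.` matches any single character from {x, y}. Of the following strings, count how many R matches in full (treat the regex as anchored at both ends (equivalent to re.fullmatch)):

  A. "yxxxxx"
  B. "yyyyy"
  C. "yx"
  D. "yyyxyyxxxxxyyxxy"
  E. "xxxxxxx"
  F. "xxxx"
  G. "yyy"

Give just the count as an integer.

A → match
B → no match
C → no match
D → no match
E → match
F → match
G → no match
Total matched: 3

3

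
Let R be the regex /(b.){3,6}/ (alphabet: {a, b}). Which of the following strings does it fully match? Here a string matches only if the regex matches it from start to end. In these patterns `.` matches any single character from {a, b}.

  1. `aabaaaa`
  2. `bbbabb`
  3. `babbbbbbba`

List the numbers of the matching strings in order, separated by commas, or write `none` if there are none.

2, 3

1 → no match — must start with `b`
2 → match
3 → match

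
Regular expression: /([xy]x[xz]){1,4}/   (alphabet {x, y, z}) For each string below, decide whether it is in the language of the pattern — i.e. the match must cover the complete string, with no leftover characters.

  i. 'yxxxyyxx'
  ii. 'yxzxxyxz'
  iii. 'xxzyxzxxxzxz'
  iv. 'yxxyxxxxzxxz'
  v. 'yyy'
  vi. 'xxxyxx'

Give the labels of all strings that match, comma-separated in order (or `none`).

iv, vi

i → no match
ii → no match
iii → no match
iv → match
v → no match
vi → match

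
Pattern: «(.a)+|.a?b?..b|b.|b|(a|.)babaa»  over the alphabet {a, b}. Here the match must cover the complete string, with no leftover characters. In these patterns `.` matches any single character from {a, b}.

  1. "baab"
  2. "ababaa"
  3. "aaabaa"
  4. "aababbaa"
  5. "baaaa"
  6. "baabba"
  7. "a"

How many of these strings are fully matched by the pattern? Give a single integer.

1. "baab" → match
2. "ababaa" → match
3. "aaabaa" → no match
4. "aababbaa" → no match
5. "baaaa" → no match
6. "baabba" → no match
7. "a" → no match
Total matched: 2

2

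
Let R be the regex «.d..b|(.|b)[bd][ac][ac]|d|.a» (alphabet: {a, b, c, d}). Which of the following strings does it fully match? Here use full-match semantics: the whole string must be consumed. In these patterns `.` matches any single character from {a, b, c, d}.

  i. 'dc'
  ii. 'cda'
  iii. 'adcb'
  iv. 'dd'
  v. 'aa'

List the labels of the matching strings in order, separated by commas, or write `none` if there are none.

v

i → no match
ii → no match
iii → no match
iv → no match
v → match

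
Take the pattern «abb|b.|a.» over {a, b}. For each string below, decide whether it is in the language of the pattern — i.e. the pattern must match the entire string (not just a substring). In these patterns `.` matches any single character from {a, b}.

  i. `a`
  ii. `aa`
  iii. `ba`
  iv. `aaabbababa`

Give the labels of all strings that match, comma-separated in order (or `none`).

i → no match
ii → match
iii → match
iv → no match

ii, iii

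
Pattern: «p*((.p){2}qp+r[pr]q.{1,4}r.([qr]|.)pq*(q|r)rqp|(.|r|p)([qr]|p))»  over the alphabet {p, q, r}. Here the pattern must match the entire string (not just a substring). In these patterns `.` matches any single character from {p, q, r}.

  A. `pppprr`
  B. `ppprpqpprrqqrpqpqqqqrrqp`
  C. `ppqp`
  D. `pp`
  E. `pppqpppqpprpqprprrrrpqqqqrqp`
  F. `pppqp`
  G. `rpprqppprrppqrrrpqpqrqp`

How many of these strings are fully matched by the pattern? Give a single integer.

A → match
B → match
C → match
D → match
E → match
F → match
G → no match
Total matched: 6

6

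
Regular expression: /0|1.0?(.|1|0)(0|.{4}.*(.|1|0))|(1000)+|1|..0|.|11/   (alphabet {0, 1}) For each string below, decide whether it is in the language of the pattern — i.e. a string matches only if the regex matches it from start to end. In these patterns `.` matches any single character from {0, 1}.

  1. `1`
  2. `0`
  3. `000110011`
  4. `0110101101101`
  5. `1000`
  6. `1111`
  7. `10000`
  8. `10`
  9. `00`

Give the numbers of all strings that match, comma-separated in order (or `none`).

1, 2, 5, 7

1 → match
2 → match
3 → no match
4 → no match
5 → match
6 → no match
7 → match
8 → no match
9 → no match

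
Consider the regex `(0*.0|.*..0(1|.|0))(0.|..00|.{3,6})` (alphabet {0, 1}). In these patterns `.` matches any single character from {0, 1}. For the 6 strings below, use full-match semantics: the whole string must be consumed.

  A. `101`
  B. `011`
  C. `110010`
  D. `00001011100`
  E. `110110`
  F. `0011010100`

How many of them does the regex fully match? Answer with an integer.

A → no match
B → no match
C → no match
D → match
E → no match
F → match
Total matched: 2

2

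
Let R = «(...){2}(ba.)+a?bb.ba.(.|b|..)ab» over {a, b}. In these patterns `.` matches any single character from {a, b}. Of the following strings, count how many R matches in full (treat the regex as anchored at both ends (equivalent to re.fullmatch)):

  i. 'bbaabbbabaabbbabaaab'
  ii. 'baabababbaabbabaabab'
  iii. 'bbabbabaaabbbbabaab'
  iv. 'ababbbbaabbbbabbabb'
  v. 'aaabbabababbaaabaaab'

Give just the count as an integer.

1

i → no match
ii → no match
iii → match
iv → no match — must end with 'ab'
v → no match
Total matched: 1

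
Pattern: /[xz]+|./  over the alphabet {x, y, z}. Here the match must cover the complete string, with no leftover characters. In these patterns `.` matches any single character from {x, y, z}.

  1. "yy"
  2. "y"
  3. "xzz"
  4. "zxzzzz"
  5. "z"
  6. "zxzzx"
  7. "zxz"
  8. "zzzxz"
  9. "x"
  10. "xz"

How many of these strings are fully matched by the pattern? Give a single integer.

1. "yy" → no match
2. "y" → match
3. "xzz" → match
4. "zxzzzz" → match
5. "z" → match
6. "zxzzx" → match
7. "zxz" → match
8. "zzzxz" → match
9. "x" → match
10. "xz" → match
Total matched: 9

9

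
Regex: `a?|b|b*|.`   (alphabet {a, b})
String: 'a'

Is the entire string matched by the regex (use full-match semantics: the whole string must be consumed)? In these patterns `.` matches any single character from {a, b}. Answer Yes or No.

Yes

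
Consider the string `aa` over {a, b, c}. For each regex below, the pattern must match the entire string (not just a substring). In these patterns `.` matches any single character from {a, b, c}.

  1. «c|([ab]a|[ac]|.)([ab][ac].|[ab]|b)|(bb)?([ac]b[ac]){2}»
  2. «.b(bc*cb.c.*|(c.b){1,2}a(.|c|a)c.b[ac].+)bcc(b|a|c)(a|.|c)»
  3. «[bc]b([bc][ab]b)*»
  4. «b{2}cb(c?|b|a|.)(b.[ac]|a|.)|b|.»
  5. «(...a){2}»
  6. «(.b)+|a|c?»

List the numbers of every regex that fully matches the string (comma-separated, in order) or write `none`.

1 → match
2 → no match
3 → no match
4 → no match
5 → no match
6 → no match

1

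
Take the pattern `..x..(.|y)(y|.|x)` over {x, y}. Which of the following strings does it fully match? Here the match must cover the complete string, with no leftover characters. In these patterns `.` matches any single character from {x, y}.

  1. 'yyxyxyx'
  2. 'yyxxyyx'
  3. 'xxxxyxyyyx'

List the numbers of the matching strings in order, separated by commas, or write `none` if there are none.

1. 'yyxyxyx' → match
2. 'yyxxyyx' → match
3. 'xxxxyxyyyx' → no match

1, 2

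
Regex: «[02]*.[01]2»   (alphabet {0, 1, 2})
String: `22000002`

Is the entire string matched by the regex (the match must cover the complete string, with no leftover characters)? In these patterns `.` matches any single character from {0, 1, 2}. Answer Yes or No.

Yes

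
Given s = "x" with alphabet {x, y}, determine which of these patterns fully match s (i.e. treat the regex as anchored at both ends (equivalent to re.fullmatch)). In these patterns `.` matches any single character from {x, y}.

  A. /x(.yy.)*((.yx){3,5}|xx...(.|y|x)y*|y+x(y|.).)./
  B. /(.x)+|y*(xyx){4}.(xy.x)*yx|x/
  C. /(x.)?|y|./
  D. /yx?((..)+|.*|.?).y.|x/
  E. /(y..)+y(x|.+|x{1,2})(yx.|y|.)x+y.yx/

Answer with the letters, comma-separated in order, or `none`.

A → no match
B → match
C → match
D → match
E → no match — must start with "y"

B, C, D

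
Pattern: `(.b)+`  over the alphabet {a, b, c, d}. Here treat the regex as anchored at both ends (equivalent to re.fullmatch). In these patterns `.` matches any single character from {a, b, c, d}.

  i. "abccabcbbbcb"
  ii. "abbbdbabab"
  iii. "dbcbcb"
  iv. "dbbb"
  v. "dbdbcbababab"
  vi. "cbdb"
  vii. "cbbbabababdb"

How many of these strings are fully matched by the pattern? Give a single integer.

i → no match
ii → match
iii → match
iv → match
v → match
vi → match
vii → match
Total matched: 6

6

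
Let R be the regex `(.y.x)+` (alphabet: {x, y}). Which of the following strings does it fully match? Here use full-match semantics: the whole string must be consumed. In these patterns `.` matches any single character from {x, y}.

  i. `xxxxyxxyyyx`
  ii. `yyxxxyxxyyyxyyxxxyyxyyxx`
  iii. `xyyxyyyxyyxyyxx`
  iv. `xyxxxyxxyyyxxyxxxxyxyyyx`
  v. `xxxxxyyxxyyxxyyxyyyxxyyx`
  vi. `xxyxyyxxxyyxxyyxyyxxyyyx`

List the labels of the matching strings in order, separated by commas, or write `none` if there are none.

i → no match
ii → match
iii → no match
iv → no match
v → no match
vi → no match

ii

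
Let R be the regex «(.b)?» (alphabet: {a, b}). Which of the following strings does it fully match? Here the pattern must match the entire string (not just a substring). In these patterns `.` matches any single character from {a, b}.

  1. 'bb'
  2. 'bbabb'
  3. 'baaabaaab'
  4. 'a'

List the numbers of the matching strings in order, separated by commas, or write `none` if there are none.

1

1 → match
2 → no match
3 → no match
4 → no match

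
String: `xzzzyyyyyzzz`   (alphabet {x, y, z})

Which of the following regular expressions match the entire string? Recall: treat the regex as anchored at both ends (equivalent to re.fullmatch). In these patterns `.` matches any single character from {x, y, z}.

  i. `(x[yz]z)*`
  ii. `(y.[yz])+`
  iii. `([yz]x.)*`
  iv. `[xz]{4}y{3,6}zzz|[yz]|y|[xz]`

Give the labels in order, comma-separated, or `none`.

iv

i → no match
ii → no match — must start with `y`
iii → no match
iv → match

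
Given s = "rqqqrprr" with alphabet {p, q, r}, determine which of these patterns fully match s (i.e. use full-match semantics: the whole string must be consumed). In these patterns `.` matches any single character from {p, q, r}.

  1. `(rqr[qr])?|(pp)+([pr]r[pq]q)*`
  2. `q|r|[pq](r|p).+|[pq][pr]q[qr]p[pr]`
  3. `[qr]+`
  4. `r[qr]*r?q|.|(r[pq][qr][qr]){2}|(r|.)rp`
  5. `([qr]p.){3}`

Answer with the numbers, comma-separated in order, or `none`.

4

1 → no match
2 → no match
3 → no match
4 → match
5 → no match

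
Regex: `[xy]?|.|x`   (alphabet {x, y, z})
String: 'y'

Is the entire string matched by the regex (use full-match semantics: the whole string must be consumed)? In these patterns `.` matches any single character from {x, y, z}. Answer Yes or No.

Yes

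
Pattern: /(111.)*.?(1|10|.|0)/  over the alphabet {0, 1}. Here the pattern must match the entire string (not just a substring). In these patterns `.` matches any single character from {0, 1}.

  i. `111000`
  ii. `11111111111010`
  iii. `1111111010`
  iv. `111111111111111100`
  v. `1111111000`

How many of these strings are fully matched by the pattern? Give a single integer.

i. `111000` → match
ii → match
iii. `1111111010` → match
iv → match
v. `1111111000` → match
Total matched: 5

5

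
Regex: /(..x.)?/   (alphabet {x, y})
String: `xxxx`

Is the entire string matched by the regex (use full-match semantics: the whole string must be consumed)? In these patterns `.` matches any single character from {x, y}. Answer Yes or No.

Yes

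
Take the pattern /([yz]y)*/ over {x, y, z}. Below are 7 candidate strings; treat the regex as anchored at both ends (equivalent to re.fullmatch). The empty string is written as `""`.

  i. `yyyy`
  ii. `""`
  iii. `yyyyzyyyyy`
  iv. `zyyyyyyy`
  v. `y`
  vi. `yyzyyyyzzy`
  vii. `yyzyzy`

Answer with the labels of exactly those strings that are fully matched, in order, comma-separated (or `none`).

i, ii, iii, iv, vii

i. `yyyy` → match
ii. `""` → match
iii. `yyyyzyyyyy` → match
iv. `zyyyyyyy` → match
v. `y` → no match
vi. `yyzyyyyzzy` → no match
vii. `yyzyzy` → match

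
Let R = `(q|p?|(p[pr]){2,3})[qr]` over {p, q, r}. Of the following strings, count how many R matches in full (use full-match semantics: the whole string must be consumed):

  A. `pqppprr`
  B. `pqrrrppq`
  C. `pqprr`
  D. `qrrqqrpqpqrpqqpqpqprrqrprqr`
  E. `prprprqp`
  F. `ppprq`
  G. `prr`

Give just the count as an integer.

1

A → no match
B → no match
C → no match
D → no match
E → no match
F → match
G → no match
Total matched: 1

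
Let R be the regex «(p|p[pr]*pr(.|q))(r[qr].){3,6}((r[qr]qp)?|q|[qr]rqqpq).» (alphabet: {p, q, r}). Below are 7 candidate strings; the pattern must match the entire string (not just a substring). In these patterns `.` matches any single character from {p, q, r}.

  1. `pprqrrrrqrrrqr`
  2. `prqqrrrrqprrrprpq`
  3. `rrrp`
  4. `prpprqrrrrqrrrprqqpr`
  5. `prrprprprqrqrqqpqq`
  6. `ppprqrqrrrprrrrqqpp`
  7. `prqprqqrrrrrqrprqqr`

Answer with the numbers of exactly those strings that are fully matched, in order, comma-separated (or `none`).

1, 4, 6

1 → match
2 → no match
3. `rrrp` → no match — must start with `p`
4 → match
5 → no match
6 → match
7 → no match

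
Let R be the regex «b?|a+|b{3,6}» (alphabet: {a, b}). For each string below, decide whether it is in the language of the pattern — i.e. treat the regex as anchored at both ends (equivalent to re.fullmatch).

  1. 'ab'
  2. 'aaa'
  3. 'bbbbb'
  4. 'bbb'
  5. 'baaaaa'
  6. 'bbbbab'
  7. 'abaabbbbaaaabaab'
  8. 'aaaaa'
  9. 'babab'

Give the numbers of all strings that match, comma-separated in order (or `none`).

1 → no match
2 → match
3 → match
4 → match
5 → no match
6 → no match
7 → no match
8 → match
9 → no match

2, 3, 4, 8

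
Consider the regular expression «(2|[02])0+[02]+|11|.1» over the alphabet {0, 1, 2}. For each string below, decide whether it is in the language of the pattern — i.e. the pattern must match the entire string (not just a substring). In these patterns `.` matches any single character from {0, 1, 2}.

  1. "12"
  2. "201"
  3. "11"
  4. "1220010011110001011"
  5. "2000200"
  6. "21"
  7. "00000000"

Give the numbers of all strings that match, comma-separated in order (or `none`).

1. "12" → no match
2. "201" → no match
3. "11" → match
4 → no match
5. "2000200" → match
6. "21" → match
7. "00000000" → match

3, 5, 6, 7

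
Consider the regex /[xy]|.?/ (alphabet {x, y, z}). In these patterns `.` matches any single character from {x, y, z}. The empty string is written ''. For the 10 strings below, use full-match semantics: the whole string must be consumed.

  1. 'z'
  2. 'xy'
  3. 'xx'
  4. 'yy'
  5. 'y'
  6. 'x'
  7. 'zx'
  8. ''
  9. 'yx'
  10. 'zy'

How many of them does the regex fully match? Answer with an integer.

1 → match
2 → no match
3 → no match
4 → no match
5 → match
6 → match
7 → no match
8 → match
9 → no match
10 → no match
Total matched: 4

4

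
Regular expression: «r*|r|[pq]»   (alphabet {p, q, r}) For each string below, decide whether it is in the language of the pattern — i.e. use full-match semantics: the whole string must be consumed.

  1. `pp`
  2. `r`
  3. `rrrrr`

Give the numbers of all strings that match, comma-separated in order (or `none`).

2, 3

1 → no match
2 → match
3 → match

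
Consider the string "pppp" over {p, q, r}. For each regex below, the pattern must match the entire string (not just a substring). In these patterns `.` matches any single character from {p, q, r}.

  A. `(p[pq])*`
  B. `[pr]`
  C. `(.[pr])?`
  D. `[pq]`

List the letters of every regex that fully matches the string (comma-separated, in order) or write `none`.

A → match
B → no match
C → no match
D → no match

A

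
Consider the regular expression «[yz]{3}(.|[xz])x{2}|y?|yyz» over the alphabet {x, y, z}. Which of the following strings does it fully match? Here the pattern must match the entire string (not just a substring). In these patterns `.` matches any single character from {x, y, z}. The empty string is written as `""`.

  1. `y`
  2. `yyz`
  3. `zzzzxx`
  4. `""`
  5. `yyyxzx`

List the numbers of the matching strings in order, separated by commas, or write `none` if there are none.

1 → match
2 → match
3 → match
4 → match
5 → no match

1, 2, 3, 4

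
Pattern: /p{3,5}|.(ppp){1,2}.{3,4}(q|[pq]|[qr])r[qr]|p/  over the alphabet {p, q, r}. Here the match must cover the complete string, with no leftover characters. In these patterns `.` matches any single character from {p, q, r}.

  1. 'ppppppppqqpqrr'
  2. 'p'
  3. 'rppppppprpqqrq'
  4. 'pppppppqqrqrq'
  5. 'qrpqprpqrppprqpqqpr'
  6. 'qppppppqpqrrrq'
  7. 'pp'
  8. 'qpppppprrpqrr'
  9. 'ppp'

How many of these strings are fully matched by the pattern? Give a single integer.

1 → match
2 → match
3 → match
4 → match
5 → no match
6 → match
7 → no match
8 → match
9 → match
Total matched: 7

7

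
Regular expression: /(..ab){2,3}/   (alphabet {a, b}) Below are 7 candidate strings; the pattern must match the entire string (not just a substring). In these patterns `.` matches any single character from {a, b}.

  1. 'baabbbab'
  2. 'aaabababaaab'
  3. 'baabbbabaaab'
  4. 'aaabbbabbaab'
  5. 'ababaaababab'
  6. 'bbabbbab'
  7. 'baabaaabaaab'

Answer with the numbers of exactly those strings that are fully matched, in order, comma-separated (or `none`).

1, 2, 3, 4, 5, 6, 7

1 → match
2 → match
3 → match
4 → match
5 → match
6 → match
7 → match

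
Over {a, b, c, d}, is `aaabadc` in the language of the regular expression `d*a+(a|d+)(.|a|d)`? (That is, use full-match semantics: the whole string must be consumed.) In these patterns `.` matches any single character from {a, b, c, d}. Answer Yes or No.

No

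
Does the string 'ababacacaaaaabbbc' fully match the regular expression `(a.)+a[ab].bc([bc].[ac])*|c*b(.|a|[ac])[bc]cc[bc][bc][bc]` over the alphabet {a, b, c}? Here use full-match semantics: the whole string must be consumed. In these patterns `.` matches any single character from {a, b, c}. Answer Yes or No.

Yes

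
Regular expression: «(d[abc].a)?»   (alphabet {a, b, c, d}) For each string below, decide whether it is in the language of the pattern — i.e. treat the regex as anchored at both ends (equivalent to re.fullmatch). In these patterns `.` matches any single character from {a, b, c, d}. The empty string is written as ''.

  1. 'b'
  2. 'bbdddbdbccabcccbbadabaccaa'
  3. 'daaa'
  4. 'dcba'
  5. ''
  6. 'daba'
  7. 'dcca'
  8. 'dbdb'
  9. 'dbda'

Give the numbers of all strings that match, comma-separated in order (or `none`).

1 → no match
2 → no match
3 → match
4 → match
5 → match
6 → match
7 → match
8 → no match
9 → match

3, 4, 5, 6, 7, 9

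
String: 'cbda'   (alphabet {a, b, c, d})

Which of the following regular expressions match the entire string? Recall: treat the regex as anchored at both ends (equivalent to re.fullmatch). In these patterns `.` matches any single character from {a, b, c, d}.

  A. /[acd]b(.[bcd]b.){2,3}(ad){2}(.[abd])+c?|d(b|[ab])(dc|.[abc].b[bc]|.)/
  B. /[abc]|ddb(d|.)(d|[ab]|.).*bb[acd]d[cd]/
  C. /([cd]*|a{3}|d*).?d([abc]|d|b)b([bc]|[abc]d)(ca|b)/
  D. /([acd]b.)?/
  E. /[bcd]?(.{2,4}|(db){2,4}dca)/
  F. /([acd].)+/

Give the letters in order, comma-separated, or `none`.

E, F

A → no match
B → no match
C → no match
D → no match
E → match
F → match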